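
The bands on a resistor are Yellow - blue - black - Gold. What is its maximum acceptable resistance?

Yellow → 4 (first significant figure)
Blue → 6 (second significant figure)
Black → ×1 multiplier
Gold → ±5% tolerance
46 × 1 = 46 Ω
Maximum = 46 × (1 + 5/100) = 48.3 Ω.

48.3 Ω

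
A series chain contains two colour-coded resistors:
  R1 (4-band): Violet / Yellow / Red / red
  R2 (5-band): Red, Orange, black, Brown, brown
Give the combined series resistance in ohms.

R1: violet, yellow → 74; red ×10^2 → 7400 Ω.
R2: red, orange, black → 230; brown ×10 → 2300 Ω.
Series: 7400 + 2300 = 9700 Ω.

9700 Ω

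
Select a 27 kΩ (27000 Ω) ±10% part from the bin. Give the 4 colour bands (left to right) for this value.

red, violet, orange, silver

27000 Ω = 27 × 10^3.
2 → red
7 → violet
Multiplier 10^3 → orange.
±10% tolerance → silver.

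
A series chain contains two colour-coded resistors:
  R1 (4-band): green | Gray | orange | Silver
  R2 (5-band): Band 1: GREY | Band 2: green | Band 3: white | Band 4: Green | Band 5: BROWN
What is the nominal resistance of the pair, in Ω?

R1: green, grey → 58; orange ×10^3 → 58000 Ω.
R2: grey, green, white → 859; green ×10^5 → 85900000 Ω.
Series: 58000 + 85900000 = 85958000 Ω.

85958000 Ω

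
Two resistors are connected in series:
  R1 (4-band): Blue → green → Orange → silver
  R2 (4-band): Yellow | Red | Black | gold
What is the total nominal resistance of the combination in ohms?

R1: blue, green → 65; orange ×10^3 → 65000 Ω.
R2: yellow, red → 42; black ×1 → 42 Ω.
Series: 65000 + 42 = 65042 Ω.

65042 Ω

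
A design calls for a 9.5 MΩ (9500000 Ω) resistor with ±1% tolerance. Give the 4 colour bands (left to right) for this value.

white, green, green, brown

9500000 Ω = 95 × 10^5.
9 → white
5 → green
Multiplier 10^5 → green.
±1% tolerance → brown.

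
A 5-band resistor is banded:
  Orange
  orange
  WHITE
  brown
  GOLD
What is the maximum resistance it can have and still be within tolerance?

Orange → 3 (first significant figure)
Orange → 3 (second significant figure)
White → 9 (third significant figure)
Brown → ×10 multiplier
Gold → ±5% tolerance
339 × 10 = 3390 Ω
Maximum = 3390 × (1 + 5/100) = 3559.5 Ω.

3559.5 Ω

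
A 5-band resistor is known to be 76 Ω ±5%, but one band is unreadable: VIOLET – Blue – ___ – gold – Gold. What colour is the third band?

black

76 Ω = 760 × 10^-1.
The third band gives digit 0 of the significand, and 0 is black.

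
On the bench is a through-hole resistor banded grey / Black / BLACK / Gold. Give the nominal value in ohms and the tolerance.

Grey → 8 (first significant figure)
Black → 0 (second significant figure)
Black → ×1 multiplier
Gold → ±5% tolerance
80 × 1 = 80 Ω

80 Ω ±5%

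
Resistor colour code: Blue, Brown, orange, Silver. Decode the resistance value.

Blue → 6 (first significant figure)
Brown → 1 (second significant figure)
Orange → ×10^3 multiplier
61 × 1000 = 61000 Ω

61000 Ω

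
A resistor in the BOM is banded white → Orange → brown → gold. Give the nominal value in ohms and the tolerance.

930 Ω ±5%

White → 9 (first significant figure)
Orange → 3 (second significant figure)
Brown → ×10 multiplier
Gold → ±5% tolerance
93 × 10 = 930 Ω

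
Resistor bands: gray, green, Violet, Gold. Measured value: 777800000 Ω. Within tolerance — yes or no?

no

Grey → 8 (first significant figure)
Green → 5 (second significant figure)
Violet → ×10^7 multiplier
Gold → ±5% tolerance
85 × 10000000 = 850000000 Ω
Allowed range: 807500000 Ω to 892500000 Ω.
777800000 Ω lies outside that range.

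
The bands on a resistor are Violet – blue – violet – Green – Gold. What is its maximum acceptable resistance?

80535000 Ω

Violet → 7 (first significant figure)
Blue → 6 (second significant figure)
Violet → 7 (third significant figure)
Green → ×10^5 multiplier
Gold → ±5% tolerance
767 × 100000 = 76700000 Ω
Maximum = 76700000 × (1 + 5/100) = 80535000 Ω.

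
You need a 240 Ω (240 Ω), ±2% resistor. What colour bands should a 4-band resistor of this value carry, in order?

red, yellow, brown, red

240 Ω = 24 × 10^1.
2 → red
4 → yellow
Multiplier 10^1 → brown.
±2% tolerance → red.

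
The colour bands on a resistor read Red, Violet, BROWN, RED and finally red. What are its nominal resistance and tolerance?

27100 Ω ±2%

Red → 2 (first significant figure)
Violet → 7 (second significant figure)
Brown → 1 (third significant figure)
Red → ×10^2 multiplier
Red → ±2% tolerance
271 × 100 = 27100 Ω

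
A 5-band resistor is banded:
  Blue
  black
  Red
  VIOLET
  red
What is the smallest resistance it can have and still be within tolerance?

5899600000 Ω

Blue → 6 (first significant figure)
Black → 0 (second significant figure)
Red → 2 (third significant figure)
Violet → ×10^7 multiplier
Red → ±2% tolerance
602 × 10000000 = 6020000000 Ω
Smallest = 6020000000 × (1 − 2/100) = 5899600000 Ω.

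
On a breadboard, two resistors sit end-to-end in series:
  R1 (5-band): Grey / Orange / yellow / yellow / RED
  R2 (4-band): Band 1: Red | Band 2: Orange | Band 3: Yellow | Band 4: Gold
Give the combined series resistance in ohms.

R1: grey, orange, yellow → 834; yellow ×10^4 → 8340000 Ω.
R2: red, orange → 23; yellow ×10^4 → 230000 Ω.
Series: 8340000 + 230000 = 8570000 Ω.

8570000 Ω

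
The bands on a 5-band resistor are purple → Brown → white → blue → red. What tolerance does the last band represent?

The last band, red, is the tolerance band.
Red corresponds to ±2%.

±2%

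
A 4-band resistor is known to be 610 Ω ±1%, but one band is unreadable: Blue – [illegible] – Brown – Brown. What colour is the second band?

brown

610 Ω = 61 × 10^1.
The second band gives digit 1 of the significand, and 1 is brown.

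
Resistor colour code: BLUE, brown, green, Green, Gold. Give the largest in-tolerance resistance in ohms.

Blue → 6 (first significant figure)
Brown → 1 (second significant figure)
Green → 5 (third significant figure)
Green → ×10^5 multiplier
Gold → ±5% tolerance
615 × 100000 = 61500000 Ω
Largest = 61500000 × (1 + 5/100) = 64575000 Ω.

64575000 Ω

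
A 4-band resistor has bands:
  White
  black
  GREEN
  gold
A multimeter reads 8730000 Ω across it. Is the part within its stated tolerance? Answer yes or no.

White → 9 (first significant figure)
Black → 0 (second significant figure)
Green → ×10^5 multiplier
Gold → ±5% tolerance
90 × 100000 = 9000000 Ω
Allowed range: 8550000 Ω to 9450000 Ω.
8730000 Ω lies inside that range.

yes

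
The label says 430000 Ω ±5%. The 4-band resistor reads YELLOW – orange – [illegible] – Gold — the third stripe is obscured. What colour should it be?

yellow

430000 Ω = 43 × 10^4.
The third band is the multiplier, 10^4, which is yellow.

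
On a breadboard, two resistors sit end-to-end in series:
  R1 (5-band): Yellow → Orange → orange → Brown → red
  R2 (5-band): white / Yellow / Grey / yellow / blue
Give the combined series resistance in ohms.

9484330 Ω

R1: yellow, orange, orange → 433; brown ×10 → 4330 Ω.
R2: white, yellow, grey → 948; yellow ×10^4 → 9480000 Ω.
Series: 4330 + 9480000 = 9484330 Ω.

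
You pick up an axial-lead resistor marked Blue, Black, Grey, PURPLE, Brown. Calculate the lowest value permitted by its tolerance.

6019200000 Ω

Blue → 6 (first significant figure)
Black → 0 (second significant figure)
Grey → 8 (third significant figure)
Violet → ×10^7 multiplier
Brown → ±1% tolerance
608 × 10000000 = 6080000000 Ω
Lowest = 6080000000 × (1 − 1/100) = 6019200000 Ω.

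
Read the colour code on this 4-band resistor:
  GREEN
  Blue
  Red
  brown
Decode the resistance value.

5600 Ω

Green → 5 (first significant figure)
Blue → 6 (second significant figure)
Red → ×10^2 multiplier
56 × 100 = 5600 Ω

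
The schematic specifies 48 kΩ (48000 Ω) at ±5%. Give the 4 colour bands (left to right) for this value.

yellow, grey, orange, gold

48000 Ω = 48 × 10^3.
4 → yellow
8 → grey
Multiplier 10^3 → orange.
±5% tolerance → gold.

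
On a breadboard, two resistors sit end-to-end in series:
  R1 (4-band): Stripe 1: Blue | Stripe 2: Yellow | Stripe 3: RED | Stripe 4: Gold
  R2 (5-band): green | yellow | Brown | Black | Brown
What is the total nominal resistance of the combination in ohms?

6941 Ω

R1: blue, yellow → 64; red ×10^2 → 6400 Ω.
R2: green, yellow, brown → 541; black ×1 → 541 Ω.
Series: 6400 + 541 = 6941 Ω.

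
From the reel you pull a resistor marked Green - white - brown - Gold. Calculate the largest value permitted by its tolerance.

Green → 5 (first significant figure)
White → 9 (second significant figure)
Brown → ×10 multiplier
Gold → ±5% tolerance
59 × 10 = 590 Ω
Largest = 590 × (1 + 5/100) = 619.5 Ω.

619.5 Ω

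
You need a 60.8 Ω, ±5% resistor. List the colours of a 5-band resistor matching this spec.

blue, black, grey, gold, gold

60.8 Ω = 608 × 10^-1.
6 → blue
0 → black
8 → grey
Multiplier 10^-1 → gold.
±5% tolerance → gold.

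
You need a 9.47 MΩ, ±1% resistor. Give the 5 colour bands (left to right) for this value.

9470000 Ω = 947 × 10^4.
9 → white
4 → yellow
7 → violet
Multiplier 10^4 → yellow.
±1% tolerance → brown.

white, yellow, violet, yellow, brown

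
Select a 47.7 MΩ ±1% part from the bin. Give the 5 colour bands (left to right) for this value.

47700000 Ω = 477 × 10^5.
4 → yellow
7 → violet
7 → violet
Multiplier 10^5 → green.
±1% tolerance → brown.

yellow, violet, violet, green, brown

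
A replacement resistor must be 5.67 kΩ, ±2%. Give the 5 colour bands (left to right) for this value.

5670 Ω = 567 × 10^1.
5 → green
6 → blue
7 → violet
Multiplier 10^1 → brown.
±2% tolerance → red.

green, blue, violet, brown, red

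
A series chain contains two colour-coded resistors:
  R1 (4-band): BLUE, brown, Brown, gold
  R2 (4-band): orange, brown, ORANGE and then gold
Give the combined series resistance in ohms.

31610 Ω

R1: blue, brown → 61; brown ×10 → 610 Ω.
R2: orange, brown → 31; orange ×10^3 → 31000 Ω.
Series: 610 + 31000 = 31610 Ω.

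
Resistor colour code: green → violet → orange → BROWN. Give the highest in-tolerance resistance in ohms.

57570 Ω

Green → 5 (first significant figure)
Violet → 7 (second significant figure)
Orange → ×10^3 multiplier
Brown → ±1% tolerance
57 × 1000 = 57000 Ω
Highest = 57000 × (1 + 1/100) = 57570 Ω.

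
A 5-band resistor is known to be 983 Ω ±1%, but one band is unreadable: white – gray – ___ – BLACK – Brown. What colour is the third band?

orange

983 Ω = 983 × 10^0.
The third band gives digit 3 of the significand, and 3 is orange.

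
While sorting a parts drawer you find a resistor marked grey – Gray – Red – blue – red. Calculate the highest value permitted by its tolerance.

899640000 Ω

Grey → 8 (first significant figure)
Grey → 8 (second significant figure)
Red → 2 (third significant figure)
Blue → ×10^6 multiplier
Red → ±2% tolerance
882 × 1000000 = 882000000 Ω
Highest = 882000000 × (1 + 2/100) = 899640000 Ω.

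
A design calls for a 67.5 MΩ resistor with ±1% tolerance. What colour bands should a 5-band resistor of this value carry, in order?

67500000 Ω = 675 × 10^5.
6 → blue
7 → violet
5 → green
Multiplier 10^5 → green.
±1% tolerance → brown.

blue, violet, green, green, brown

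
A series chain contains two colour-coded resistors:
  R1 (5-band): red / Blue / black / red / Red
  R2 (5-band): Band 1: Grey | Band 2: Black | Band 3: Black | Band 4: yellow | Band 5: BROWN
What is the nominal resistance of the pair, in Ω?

8026000 Ω

R1: red, blue, black → 260; red ×10^2 → 26000 Ω.
R2: grey, black, black → 800; yellow ×10^4 → 8000000 Ω.
Series: 26000 + 8000000 = 8026000 Ω.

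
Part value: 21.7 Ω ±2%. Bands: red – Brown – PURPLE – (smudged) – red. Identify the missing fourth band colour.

21.7 Ω = 217 × 10^-1.
The fourth band is the multiplier, 10^-1, which is gold.

gold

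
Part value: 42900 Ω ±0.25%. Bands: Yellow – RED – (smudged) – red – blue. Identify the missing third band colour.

42900 Ω = 429 × 10^2.
The third band gives digit 9 of the significand, and 9 is white.

white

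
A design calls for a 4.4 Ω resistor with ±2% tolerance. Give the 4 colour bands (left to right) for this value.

yellow, yellow, gold, red

4.4 Ω = 44 × 10^-1.
4 → yellow
4 → yellow
Multiplier 10^-1 → gold.
±2% tolerance → red.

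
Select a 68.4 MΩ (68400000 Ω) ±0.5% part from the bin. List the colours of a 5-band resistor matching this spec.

blue, grey, yellow, green, green

68400000 Ω = 684 × 10^5.
6 → blue
8 → grey
4 → yellow
Multiplier 10^5 → green.
±0.5% tolerance → green.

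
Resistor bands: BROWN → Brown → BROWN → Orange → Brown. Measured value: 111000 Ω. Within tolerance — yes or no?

yes

Brown → 1 (first significant figure)
Brown → 1 (second significant figure)
Brown → 1 (third significant figure)
Orange → ×10^3 multiplier
Brown → ±1% tolerance
111 × 1000 = 111000 Ω
Allowed range: 109890 Ω to 112110 Ω.
111000 Ω lies inside that range.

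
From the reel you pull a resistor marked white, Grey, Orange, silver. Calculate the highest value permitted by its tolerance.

107800 Ω

White → 9 (first significant figure)
Grey → 8 (second significant figure)
Orange → ×10^3 multiplier
Silver → ±10% tolerance
98 × 1000 = 98000 Ω
Highest = 98000 × (1 + 10/100) = 107800 Ω.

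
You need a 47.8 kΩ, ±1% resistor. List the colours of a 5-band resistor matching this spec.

47800 Ω = 478 × 10^2.
4 → yellow
7 → violet
8 → grey
Multiplier 10^2 → red.
±1% tolerance → brown.

yellow, violet, grey, red, brown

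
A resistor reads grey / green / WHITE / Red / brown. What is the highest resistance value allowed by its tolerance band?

Grey → 8 (first significant figure)
Green → 5 (second significant figure)
White → 9 (third significant figure)
Red → ×10^2 multiplier
Brown → ±1% tolerance
859 × 100 = 85900 Ω
Highest = 85900 × (1 + 1/100) = 86759 Ω.

86759 Ω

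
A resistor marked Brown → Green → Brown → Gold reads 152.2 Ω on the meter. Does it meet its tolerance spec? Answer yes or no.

Brown → 1 (first significant figure)
Green → 5 (second significant figure)
Brown → ×10 multiplier
Gold → ±5% tolerance
15 × 10 = 150 Ω
Allowed range: 142.5 Ω to 157.5 Ω.
152.2 Ω lies inside that range.

yes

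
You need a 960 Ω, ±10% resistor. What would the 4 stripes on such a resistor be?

960 Ω = 96 × 10^1.
9 → white
6 → blue
Multiplier 10^1 → brown.
±10% tolerance → silver.

white, blue, brown, silver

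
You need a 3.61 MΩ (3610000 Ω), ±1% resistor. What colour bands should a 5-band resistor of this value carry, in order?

orange, blue, brown, yellow, brown

3610000 Ω = 361 × 10^4.
3 → orange
6 → blue
1 → brown
Multiplier 10^4 → yellow.
±1% tolerance → brown.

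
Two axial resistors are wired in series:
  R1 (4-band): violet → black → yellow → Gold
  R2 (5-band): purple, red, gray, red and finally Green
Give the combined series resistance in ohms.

772800 Ω

R1: violet, black → 70; yellow ×10^4 → 700000 Ω.
R2: violet, red, grey → 728; red ×10^2 → 72800 Ω.
Series: 700000 + 72800 = 772800 Ω.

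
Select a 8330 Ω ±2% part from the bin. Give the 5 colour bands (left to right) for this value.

8330 Ω = 833 × 10^1.
8 → grey
3 → orange
3 → orange
Multiplier 10^1 → brown.
±2% tolerance → red.

grey, orange, orange, brown, red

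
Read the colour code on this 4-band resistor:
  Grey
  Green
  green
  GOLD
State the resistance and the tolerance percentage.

8500000 Ω ±5%

Grey → 8 (first significant figure)
Green → 5 (second significant figure)
Green → ×10^5 multiplier
Gold → ±5% tolerance
85 × 100000 = 8500000 Ω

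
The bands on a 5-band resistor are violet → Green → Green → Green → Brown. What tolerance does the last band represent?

The last band, brown, is the tolerance band.
Brown corresponds to ±1%.

±1%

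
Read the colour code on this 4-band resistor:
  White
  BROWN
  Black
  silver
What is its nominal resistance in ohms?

White → 9 (first significant figure)
Brown → 1 (second significant figure)
Black → ×1 multiplier
91 × 1 = 91 Ω

91 Ω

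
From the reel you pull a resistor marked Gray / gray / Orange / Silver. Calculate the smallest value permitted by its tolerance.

Grey → 8 (first significant figure)
Grey → 8 (second significant figure)
Orange → ×10^3 multiplier
Silver → ±10% tolerance
88 × 1000 = 88000 Ω
Smallest = 88000 × (1 − 10/100) = 79200 Ω.

79200 Ω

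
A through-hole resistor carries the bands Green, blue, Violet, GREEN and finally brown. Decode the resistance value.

56700000 Ω

Green → 5 (first significant figure)
Blue → 6 (second significant figure)
Violet → 7 (third significant figure)
Green → ×10^5 multiplier
567 × 100000 = 56700000 Ω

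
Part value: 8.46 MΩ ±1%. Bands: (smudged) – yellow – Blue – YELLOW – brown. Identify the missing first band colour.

8460000 Ω = 846 × 10^4.
The first band gives digit 8 of the significand, and 8 is grey.

grey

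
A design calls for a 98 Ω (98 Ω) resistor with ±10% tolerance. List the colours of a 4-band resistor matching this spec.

98 Ω = 98 × 10^0.
9 → white
8 → grey
Multiplier 10^0 → black.
±10% tolerance → silver.

white, grey, black, silver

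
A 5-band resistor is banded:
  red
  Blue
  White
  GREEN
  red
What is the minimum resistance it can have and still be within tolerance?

Red → 2 (first significant figure)
Blue → 6 (second significant figure)
White → 9 (third significant figure)
Green → ×10^5 multiplier
Red → ±2% tolerance
269 × 100000 = 26900000 Ω
Minimum = 26900000 × (1 − 2/100) = 26362000 Ω.

26362000 Ω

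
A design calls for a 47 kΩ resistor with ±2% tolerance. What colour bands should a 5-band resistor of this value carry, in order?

47000 Ω = 470 × 10^2.
4 → yellow
7 → violet
0 → black
Multiplier 10^2 → red.
±2% tolerance → red.

yellow, violet, black, red, red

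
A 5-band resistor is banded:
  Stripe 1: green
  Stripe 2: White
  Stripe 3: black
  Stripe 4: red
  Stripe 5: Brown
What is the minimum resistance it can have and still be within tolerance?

Green → 5 (first significant figure)
White → 9 (second significant figure)
Black → 0 (third significant figure)
Red → ×10^2 multiplier
Brown → ±1% tolerance
590 × 100 = 59000 Ω
Minimum = 59000 × (1 − 1/100) = 58410 Ω.

58410 Ω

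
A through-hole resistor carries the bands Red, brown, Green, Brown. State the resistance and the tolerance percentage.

Red → 2 (first significant figure)
Brown → 1 (second significant figure)
Green → ×10^5 multiplier
Brown → ±1% tolerance
21 × 100000 = 2100000 Ω

2100000 Ω ±1%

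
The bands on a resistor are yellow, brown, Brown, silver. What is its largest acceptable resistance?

451 Ω

Yellow → 4 (first significant figure)
Brown → 1 (second significant figure)
Brown → ×10 multiplier
Silver → ±10% tolerance
41 × 10 = 410 Ω
Largest = 410 × (1 + 10/100) = 451 Ω.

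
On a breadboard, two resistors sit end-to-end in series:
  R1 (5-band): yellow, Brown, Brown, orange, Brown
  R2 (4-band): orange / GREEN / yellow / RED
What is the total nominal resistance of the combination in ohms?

761000 Ω

R1: yellow, brown, brown → 411; orange ×10^3 → 411000 Ω.
R2: orange, green → 35; yellow ×10^4 → 350000 Ω.
Series: 411000 + 350000 = 761000 Ω.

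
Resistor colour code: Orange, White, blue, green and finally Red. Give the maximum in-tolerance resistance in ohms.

Orange → 3 (first significant figure)
White → 9 (second significant figure)
Blue → 6 (third significant figure)
Green → ×10^5 multiplier
Red → ±2% tolerance
396 × 100000 = 39600000 Ω
Maximum = 39600000 × (1 + 2/100) = 40392000 Ω.

40392000 Ω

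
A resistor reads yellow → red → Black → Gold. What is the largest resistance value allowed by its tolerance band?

Yellow → 4 (first significant figure)
Red → 2 (second significant figure)
Black → ×1 multiplier
Gold → ±5% tolerance
42 × 1 = 42 Ω
Largest = 42 × (1 + 5/100) = 44.1 Ω.

44.1 Ω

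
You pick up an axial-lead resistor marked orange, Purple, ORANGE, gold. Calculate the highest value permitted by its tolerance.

38850 Ω

Orange → 3 (first significant figure)
Violet → 7 (second significant figure)
Orange → ×10^3 multiplier
Gold → ±5% tolerance
37 × 1000 = 37000 Ω
Highest = 37000 × (1 + 5/100) = 38850 Ω.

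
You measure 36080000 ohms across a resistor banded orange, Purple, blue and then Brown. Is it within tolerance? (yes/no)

no

Orange → 3 (first significant figure)
Violet → 7 (second significant figure)
Blue → ×10^6 multiplier
Brown → ±1% tolerance
37 × 1000000 = 37000000 Ω
Allowed range: 36630000 Ω to 37370000 Ω.
36080000 ohms lies outside that range.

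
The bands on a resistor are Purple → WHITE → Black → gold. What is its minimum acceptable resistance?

Violet → 7 (first significant figure)
White → 9 (second significant figure)
Black → ×1 multiplier
Gold → ±5% tolerance
79 × 1 = 79 Ω
Minimum = 79 × (1 − 5/100) = 75.05 Ω.

75.05 Ω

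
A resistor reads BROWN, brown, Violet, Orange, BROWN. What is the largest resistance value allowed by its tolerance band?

Brown → 1 (first significant figure)
Brown → 1 (second significant figure)
Violet → 7 (third significant figure)
Orange → ×10^3 multiplier
Brown → ±1% tolerance
117 × 1000 = 117000 Ω
Largest = 117000 × (1 + 1/100) = 118170 Ω.

118170 Ω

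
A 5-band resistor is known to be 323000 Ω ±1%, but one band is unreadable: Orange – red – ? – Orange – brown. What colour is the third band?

orange

323000 Ω = 323 × 10^3.
The third band gives digit 3 of the significand, and 3 is orange.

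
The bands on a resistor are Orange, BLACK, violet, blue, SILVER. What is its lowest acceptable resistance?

276300000 Ω

Orange → 3 (first significant figure)
Black → 0 (second significant figure)
Violet → 7 (third significant figure)
Blue → ×10^6 multiplier
Silver → ±10% tolerance
307 × 1000000 = 307000000 Ω
Lowest = 307000000 × (1 − 10/100) = 276300000 Ω.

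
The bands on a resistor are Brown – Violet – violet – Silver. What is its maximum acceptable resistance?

Brown → 1 (first significant figure)
Violet → 7 (second significant figure)
Violet → ×10^7 multiplier
Silver → ±10% tolerance
17 × 10000000 = 170000000 Ω
Maximum = 170000000 × (1 + 10/100) = 187000000 Ω.

187000000 Ω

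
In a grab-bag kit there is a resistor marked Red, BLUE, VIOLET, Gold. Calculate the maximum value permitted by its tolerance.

273000000 Ω

Red → 2 (first significant figure)
Blue → 6 (second significant figure)
Violet → ×10^7 multiplier
Gold → ±5% tolerance
26 × 10000000 = 260000000 Ω
Maximum = 260000000 × (1 + 5/100) = 273000000 Ω.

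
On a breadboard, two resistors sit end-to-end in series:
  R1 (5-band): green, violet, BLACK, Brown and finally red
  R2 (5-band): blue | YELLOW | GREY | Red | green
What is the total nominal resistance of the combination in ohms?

70500 Ω

R1: green, violet, black → 570; brown ×10 → 5700 Ω.
R2: blue, yellow, grey → 648; red ×10^2 → 64800 Ω.
Series: 5700 + 64800 = 70500 Ω.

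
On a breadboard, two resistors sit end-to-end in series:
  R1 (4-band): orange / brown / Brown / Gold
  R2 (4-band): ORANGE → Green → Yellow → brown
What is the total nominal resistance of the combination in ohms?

350310 Ω

R1: orange, brown → 31; brown ×10 → 310 Ω.
R2: orange, green → 35; yellow ×10^4 → 350000 Ω.
Series: 310 + 350000 = 350310 Ω.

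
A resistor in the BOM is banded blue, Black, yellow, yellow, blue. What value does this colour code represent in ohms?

Blue → 6 (first significant figure)
Black → 0 (second significant figure)
Yellow → 4 (third significant figure)
Yellow → ×10^4 multiplier
604 × 10000 = 6040000 Ω

6040000 Ω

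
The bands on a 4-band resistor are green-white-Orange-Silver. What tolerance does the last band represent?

The last band, silver, is the tolerance band.
Silver corresponds to ±10%.

±10%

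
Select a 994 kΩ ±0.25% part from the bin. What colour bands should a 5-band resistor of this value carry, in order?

994000 Ω = 994 × 10^3.
9 → white
9 → white
4 → yellow
Multiplier 10^3 → orange.
±0.25% tolerance → blue.

white, white, yellow, orange, blue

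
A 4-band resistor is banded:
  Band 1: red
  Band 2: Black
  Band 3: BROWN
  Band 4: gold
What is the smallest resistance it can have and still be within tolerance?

Red → 2 (first significant figure)
Black → 0 (second significant figure)
Brown → ×10 multiplier
Gold → ±5% tolerance
20 × 10 = 200 Ω
Smallest = 200 × (1 − 5/100) = 190 Ω.

190 Ω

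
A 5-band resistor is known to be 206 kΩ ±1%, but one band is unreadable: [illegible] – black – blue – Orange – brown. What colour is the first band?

red

206000 Ω = 206 × 10^3.
The first band gives digit 2 of the significand, and 2 is red.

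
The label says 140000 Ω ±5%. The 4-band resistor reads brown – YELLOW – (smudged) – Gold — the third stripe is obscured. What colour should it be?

yellow

140000 Ω = 14 × 10^4.
The third band is the multiplier, 10^4, which is yellow.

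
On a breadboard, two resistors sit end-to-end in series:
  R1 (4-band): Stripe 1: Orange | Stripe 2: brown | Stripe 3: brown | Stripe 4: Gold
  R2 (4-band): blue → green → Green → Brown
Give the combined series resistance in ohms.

6500310 Ω

R1: orange, brown → 31; brown ×10 → 310 Ω.
R2: blue, green → 65; green ×10^5 → 6500000 Ω.
Series: 310 + 6500000 = 6500310 Ω.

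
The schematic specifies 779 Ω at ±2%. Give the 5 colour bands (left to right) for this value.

violet, violet, white, black, red

779 Ω = 779 × 10^0.
7 → violet
7 → violet
9 → white
Multiplier 10^0 → black.
±2% tolerance → red.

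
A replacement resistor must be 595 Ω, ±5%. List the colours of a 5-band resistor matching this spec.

595 Ω = 595 × 10^0.
5 → green
9 → white
5 → green
Multiplier 10^0 → black.
±5% tolerance → gold.

green, white, green, black, gold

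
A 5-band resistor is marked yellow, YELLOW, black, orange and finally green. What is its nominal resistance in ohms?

Yellow → 4 (first significant figure)
Yellow → 4 (second significant figure)
Black → 0 (third significant figure)
Orange → ×10^3 multiplier
440 × 1000 = 440000 Ω

440000 Ω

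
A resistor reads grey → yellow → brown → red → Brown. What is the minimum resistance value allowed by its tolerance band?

83259 Ω

Grey → 8 (first significant figure)
Yellow → 4 (second significant figure)
Brown → 1 (third significant figure)
Red → ×10^2 multiplier
Brown → ±1% tolerance
841 × 100 = 84100 Ω
Minimum = 84100 × (1 − 1/100) = 83259 Ω.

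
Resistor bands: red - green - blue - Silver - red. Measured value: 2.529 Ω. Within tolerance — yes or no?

yes

Red → 2 (first significant figure)
Green → 5 (second significant figure)
Blue → 6 (third significant figure)
Silver → ×0.01 multiplier
Red → ±2% tolerance
256 × 0.01 = 2.56 Ω
Allowed range: 2.5088 Ω to 2.6112 Ω.
2.529 Ω lies inside that range.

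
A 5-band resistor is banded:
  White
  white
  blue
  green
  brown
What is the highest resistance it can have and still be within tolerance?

White → 9 (first significant figure)
White → 9 (second significant figure)
Blue → 6 (third significant figure)
Green → ×10^5 multiplier
Brown → ±1% tolerance
996 × 100000 = 99600000 Ω
Highest = 99600000 × (1 + 1/100) = 100596000 Ω.

100596000 Ω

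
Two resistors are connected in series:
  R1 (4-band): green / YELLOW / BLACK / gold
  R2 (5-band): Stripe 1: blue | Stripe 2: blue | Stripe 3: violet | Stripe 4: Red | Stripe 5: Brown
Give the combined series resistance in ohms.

R1: green, yellow → 54; black ×1 → 54 Ω.
R2: blue, blue, violet → 667; red ×10^2 → 66700 Ω.
Series: 54 + 66700 = 66754 Ω.

66754 Ω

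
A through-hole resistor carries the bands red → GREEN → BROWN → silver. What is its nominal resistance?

250 Ω

Red → 2 (first significant figure)
Green → 5 (second significant figure)
Brown → ×10 multiplier
25 × 10 = 250 Ω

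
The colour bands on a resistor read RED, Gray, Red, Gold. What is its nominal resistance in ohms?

2800 Ω

Red → 2 (first significant figure)
Grey → 8 (second significant figure)
Red → ×10^2 multiplier
28 × 100 = 2800 Ω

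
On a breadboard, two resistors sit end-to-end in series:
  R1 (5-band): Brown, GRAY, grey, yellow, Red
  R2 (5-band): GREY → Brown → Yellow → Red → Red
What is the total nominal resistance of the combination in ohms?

R1: brown, grey, grey → 188; yellow ×10^4 → 1880000 Ω.
R2: grey, brown, yellow → 814; red ×10^2 → 81400 Ω.
Series: 1880000 + 81400 = 1961400 Ω.

1961400 Ω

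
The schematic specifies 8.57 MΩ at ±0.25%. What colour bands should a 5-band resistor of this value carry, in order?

8570000 Ω = 857 × 10^4.
8 → grey
5 → green
7 → violet
Multiplier 10^4 → yellow.
±0.25% tolerance → blue.

grey, green, violet, yellow, blue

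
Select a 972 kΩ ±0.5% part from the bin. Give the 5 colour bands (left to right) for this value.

white, violet, red, orange, green

972000 Ω = 972 × 10^3.
9 → white
7 → violet
2 → red
Multiplier 10^3 → orange.
±0.5% tolerance → green.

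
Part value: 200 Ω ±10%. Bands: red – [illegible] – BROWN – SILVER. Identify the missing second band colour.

200 Ω = 20 × 10^1.
The second band gives digit 0 of the significand, and 0 is black.

black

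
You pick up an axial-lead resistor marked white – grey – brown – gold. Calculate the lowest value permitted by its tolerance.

931 Ω

White → 9 (first significant figure)
Grey → 8 (second significant figure)
Brown → ×10 multiplier
Gold → ±5% tolerance
98 × 10 = 980 Ω
Lowest = 980 × (1 − 5/100) = 931 Ω.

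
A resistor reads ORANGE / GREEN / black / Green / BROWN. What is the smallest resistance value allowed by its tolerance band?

34650000 Ω

Orange → 3 (first significant figure)
Green → 5 (second significant figure)
Black → 0 (third significant figure)
Green → ×10^5 multiplier
Brown → ±1% tolerance
350 × 100000 = 35000000 Ω
Smallest = 35000000 × (1 − 1/100) = 34650000 Ω.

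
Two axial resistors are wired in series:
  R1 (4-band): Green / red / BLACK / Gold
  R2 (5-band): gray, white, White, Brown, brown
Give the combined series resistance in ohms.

R1: green, red → 52; black ×1 → 52 Ω.
R2: grey, white, white → 899; brown ×10 → 8990 Ω.
Series: 52 + 8990 = 9042 Ω.

9042 Ω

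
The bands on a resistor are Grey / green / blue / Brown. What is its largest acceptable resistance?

Grey → 8 (first significant figure)
Green → 5 (second significant figure)
Blue → ×10^6 multiplier
Brown → ±1% tolerance
85 × 1000000 = 85000000 Ω
Largest = 85000000 × (1 + 1/100) = 85850000 Ω.

85850000 Ω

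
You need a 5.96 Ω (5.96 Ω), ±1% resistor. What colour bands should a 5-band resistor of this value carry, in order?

5.96 Ω = 596 × 10^-2.
5 → green
9 → white
6 → blue
Multiplier 10^-2 → silver.
±1% tolerance → brown.

green, white, blue, silver, brown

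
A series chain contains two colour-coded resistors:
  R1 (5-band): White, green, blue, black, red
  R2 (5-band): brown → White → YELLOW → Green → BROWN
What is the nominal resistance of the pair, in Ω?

19400956 Ω

R1: white, green, blue → 956; black ×1 → 956 Ω.
R2: brown, white, yellow → 194; green ×10^5 → 19400000 Ω.
Series: 956 + 19400000 = 19400956 Ω.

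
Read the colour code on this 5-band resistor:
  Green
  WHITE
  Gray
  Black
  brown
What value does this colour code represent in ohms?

Green → 5 (first significant figure)
White → 9 (second significant figure)
Grey → 8 (third significant figure)
Black → ×1 multiplier
598 × 1 = 598 Ω

598 Ω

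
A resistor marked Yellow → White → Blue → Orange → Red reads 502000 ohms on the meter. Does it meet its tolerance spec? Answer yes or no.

Yellow → 4 (first significant figure)
White → 9 (second significant figure)
Blue → 6 (third significant figure)
Orange → ×10^3 multiplier
Red → ±2% tolerance
496 × 1000 = 496000 Ω
Allowed range: 486080 Ω to 505920 Ω.
502000 ohms lies inside that range.

yes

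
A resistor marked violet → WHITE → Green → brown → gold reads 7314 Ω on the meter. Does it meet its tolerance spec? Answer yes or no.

no

Violet → 7 (first significant figure)
White → 9 (second significant figure)
Green → 5 (third significant figure)
Brown → ×10 multiplier
Gold → ±5% tolerance
795 × 10 = 7950 Ω
Allowed range: 7552.5 Ω to 8347.5 Ω.
7314 Ω lies outside that range.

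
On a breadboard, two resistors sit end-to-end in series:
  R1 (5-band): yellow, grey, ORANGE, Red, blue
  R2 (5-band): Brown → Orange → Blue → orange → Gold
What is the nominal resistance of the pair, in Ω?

184300 Ω

R1: yellow, grey, orange → 483; red ×10^2 → 48300 Ω.
R2: brown, orange, blue → 136; orange ×10^3 → 136000 Ω.
Series: 48300 + 136000 = 184300 Ω.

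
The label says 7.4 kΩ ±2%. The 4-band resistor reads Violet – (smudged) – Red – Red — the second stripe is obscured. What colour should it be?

yellow

7400 Ω = 74 × 10^2.
The second band gives digit 4 of the significand, and 4 is yellow.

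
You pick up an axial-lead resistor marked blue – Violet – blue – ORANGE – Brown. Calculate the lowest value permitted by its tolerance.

Blue → 6 (first significant figure)
Violet → 7 (second significant figure)
Blue → 6 (third significant figure)
Orange → ×10^3 multiplier
Brown → ±1% tolerance
676 × 1000 = 676000 Ω
Lowest = 676000 × (1 − 1/100) = 669240 Ω.

669240 Ω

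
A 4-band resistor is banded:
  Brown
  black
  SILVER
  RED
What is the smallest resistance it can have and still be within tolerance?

0.098 Ω

Brown → 1 (first significant figure)
Black → 0 (second significant figure)
Silver → ×0.01 multiplier
Red → ±2% tolerance
10 × 0.01 = 0.1 Ω
Smallest = 0.1 × (1 − 2/100) = 0.098 Ω.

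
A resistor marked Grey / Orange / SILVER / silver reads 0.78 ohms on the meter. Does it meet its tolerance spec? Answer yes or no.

yes

Grey → 8 (first significant figure)
Orange → 3 (second significant figure)
Silver → ×0.01 multiplier
Silver → ±10% tolerance
83 × 0.01 = 0.83 Ω
Allowed range: 0.747 Ω to 0.913 Ω.
0.78 ohms lies inside that range.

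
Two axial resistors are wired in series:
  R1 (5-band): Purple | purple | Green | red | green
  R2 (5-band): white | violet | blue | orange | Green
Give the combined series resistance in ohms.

R1: violet, violet, green → 775; red ×10^2 → 77500 Ω.
R2: white, violet, blue → 976; orange ×10^3 → 976000 Ω.
Series: 77500 + 976000 = 1053500 Ω.

1053500 Ω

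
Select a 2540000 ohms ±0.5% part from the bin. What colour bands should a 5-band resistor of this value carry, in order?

red, green, yellow, yellow, green

2540000 Ω = 254 × 10^4.
2 → red
5 → green
4 → yellow
Multiplier 10^4 → yellow.
±0.5% tolerance → green.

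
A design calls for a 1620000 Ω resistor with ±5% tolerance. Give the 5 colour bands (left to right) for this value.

brown, blue, red, yellow, gold

1620000 Ω = 162 × 10^4.
1 → brown
6 → blue
2 → red
Multiplier 10^4 → yellow.
±5% tolerance → gold.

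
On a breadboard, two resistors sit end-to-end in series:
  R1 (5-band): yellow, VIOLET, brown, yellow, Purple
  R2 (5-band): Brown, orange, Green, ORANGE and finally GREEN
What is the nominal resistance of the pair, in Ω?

4845000 Ω

R1: yellow, violet, brown → 471; yellow ×10^4 → 4710000 Ω.
R2: brown, orange, green → 135; orange ×10^3 → 135000 Ω.
Series: 4710000 + 135000 = 4845000 Ω.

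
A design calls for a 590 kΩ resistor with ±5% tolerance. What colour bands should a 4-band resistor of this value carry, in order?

590000 Ω = 59 × 10^4.
5 → green
9 → white
Multiplier 10^4 → yellow.
±5% tolerance → gold.

green, white, yellow, gold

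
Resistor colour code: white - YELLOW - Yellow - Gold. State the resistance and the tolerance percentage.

940000 Ω ±5%

White → 9 (first significant figure)
Yellow → 4 (second significant figure)
Yellow → ×10^4 multiplier
Gold → ±5% tolerance
94 × 10000 = 940000 Ω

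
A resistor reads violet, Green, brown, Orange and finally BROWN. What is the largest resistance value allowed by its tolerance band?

758510 Ω

Violet → 7 (first significant figure)
Green → 5 (second significant figure)
Brown → 1 (third significant figure)
Orange → ×10^3 multiplier
Brown → ±1% tolerance
751 × 1000 = 751000 Ω
Largest = 751000 × (1 + 1/100) = 758510 Ω.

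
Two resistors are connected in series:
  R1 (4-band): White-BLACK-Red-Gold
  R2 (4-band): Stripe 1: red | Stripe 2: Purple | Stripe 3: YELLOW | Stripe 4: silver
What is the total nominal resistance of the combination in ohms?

279000 Ω

R1: white, black → 90; red ×10^2 → 9000 Ω.
R2: red, violet → 27; yellow ×10^4 → 270000 Ω.
Series: 9000 + 270000 = 279000 Ω.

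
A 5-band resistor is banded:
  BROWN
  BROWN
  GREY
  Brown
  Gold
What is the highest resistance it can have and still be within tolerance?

1239 Ω

Brown → 1 (first significant figure)
Brown → 1 (second significant figure)
Grey → 8 (third significant figure)
Brown → ×10 multiplier
Gold → ±5% tolerance
118 × 10 = 1180 Ω
Highest = 1180 × (1 + 5/100) = 1239 Ω.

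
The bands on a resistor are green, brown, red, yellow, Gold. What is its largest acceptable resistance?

5376000 Ω

Green → 5 (first significant figure)
Brown → 1 (second significant figure)
Red → 2 (third significant figure)
Yellow → ×10^4 multiplier
Gold → ±5% tolerance
512 × 10000 = 5120000 Ω
Largest = 5120000 × (1 + 5/100) = 5376000 Ω.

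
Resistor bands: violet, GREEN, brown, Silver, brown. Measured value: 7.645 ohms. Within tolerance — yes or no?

no

Violet → 7 (first significant figure)
Green → 5 (second significant figure)
Brown → 1 (third significant figure)
Silver → ×0.01 multiplier
Brown → ±1% tolerance
751 × 0.01 = 7.51 Ω
Allowed range: 7.4349 Ω to 7.5851 Ω.
7.645 ohms lies outside that range.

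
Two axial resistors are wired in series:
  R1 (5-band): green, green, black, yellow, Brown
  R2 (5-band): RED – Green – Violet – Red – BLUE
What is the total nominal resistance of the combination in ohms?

5525700 Ω

R1: green, green, black → 550; yellow ×10^4 → 5500000 Ω.
R2: red, green, violet → 257; red ×10^2 → 25700 Ω.
Series: 5500000 + 25700 = 5525700 Ω.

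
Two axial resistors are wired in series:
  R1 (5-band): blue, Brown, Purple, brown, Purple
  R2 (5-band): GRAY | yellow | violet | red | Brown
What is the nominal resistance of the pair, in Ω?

R1: blue, brown, violet → 617; brown ×10 → 6170 Ω.
R2: grey, yellow, violet → 847; red ×10^2 → 84700 Ω.
Series: 6170 + 84700 = 90870 Ω.

90870 Ω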